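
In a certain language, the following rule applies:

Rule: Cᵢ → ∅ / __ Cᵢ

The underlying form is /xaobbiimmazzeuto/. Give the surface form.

xaobiimazeuto

/bb/ is a geminate; the first /b/ deletes.
/mm/ is a geminate; the first /m/ deletes.
/zz/ is a geminate; the first /z/ deletes.
The other instances of /x/, /b/, /m/, /z/, /t/ do not occur in the required environment and remain unchanged.
Surface form: [xaobiimazeuto].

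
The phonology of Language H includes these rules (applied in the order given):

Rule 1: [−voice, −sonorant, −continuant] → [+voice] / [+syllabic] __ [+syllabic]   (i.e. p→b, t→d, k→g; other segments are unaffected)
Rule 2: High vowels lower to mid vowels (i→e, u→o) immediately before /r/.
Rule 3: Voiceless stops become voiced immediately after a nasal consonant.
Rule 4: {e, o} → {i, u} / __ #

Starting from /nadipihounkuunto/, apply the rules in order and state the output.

nadibihounguundu

Rule 1 (intervocalic voicing): /p/ is a voiceless stop between vowels /i/ and /i/, so it voices to [b]. /nadipihounkuunto/ → nadibihounkuunto.
Rule 2 (pre-rhotic lowering): no segment meets the environment; /nadibihounkuunto/ is unchanged.
Rule 3 (post-nasal voicing): /k/ is a voiceless stop immediately after the nasal /n/, so it voices to [g]. /t/ is a voiceless stop immediately after the nasal /n/, so it voices to [d]. /nadibihounkuunto/ → nadibihounguundo.
Rule 4 (final vowel raising): /o/ is a mid vowel in word-final position, so it raises to [u]. /nadibihounguundo/ → nadibihounguundu.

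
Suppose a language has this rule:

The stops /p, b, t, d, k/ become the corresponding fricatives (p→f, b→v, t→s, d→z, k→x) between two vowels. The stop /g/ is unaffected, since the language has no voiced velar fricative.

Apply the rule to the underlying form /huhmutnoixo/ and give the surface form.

No segment of /huhmutnoixo/ meets the structural description of the rule, so the form surfaces unchanged.

huhmutnoixo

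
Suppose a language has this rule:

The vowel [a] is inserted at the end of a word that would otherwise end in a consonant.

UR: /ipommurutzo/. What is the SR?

ipommurutzo

No segment of /ipommurutzo/ meets the structural description of the rule, so the form surfaces unchanged.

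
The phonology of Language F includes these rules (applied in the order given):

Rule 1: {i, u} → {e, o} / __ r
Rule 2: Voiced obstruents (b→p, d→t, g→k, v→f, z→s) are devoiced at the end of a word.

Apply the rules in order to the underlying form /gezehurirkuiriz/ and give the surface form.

Rule 1 (pre-rhotic lowering): /u/ is a high vowel immediately before /r/, so it lowers to [o]. /i/ is a high vowel immediately before /r/, so it lowers to [e]. /i/ is a high vowel immediately before /r/, so it lowers to [e]. /gezehurirkuiriz/ → gezehorerkueriz.
Rule 2 (final devoicing): /z/ is a voiced obstruent in word-final position, so it devoices to [s]. /gezehorerkueriz/ → gezehorerkueris.

gezehorerkueris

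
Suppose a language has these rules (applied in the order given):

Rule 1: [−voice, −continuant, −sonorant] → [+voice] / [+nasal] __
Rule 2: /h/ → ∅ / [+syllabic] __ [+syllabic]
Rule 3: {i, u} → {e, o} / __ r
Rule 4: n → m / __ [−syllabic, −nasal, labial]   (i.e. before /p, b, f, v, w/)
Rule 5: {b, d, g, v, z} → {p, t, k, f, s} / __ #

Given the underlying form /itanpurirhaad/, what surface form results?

Rule 1 (post-nasal voicing): /p/ is a voiceless stop immediately after the nasal /n/, so it voices to [b]. /itanpurirhaad/ → itanburirhaad.
Rule 2 (intervocalic h-deletion): no segment meets the environment; /itanburirhaad/ is unchanged.
Rule 3 (pre-rhotic lowering): /u/ is a high vowel immediately before /r/, so it lowers to [o]. /i/ is a high vowel immediately before /r/, so it lowers to [e]. /itanburirhaad/ → itanborerhaad.
Rule 4 (nasal place assimilation): /n/ precedes the labial consonant /b/, so it assimilates in place to [m]. /itanborerhaad/ → itamborerhaad.
Rule 5 (final devoicing): /d/ is a voiced obstruent in word-final position, so it devoices to [t]. /itamborerhaad/ → itamborerhaat.

itamborerhaat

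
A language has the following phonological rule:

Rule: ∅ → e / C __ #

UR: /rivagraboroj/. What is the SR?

rivagraboroje

the form ends in the consonant /j/, so [e] is inserted word-finally.
Surface form: [rivagraboroje].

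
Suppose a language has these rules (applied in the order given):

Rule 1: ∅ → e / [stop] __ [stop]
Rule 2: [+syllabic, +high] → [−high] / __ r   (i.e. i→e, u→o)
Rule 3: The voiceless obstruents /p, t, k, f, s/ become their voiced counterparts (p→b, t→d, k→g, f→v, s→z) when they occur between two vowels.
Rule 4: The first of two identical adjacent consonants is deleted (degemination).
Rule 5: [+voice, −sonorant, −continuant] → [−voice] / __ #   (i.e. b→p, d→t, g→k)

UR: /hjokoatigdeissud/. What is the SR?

hjogoadigedeisut

Rule 1 (stop-cluster e-epenthesis): /g/ and /d/ form a stop–stop cluster, so [e] is inserted between them. /hjokoatigdeissud/ → hjokoatigedeissud.
Rule 2 (pre-rhotic lowering): no segment meets the environment; /hjokoatigedeissud/ is unchanged.
Rule 3 (intervocalic voicing): /k/ is a voiceless obstruent between vowels /o/ and /o/, so it voices to [g]. /t/ is a voiceless obstruent between vowels /a/ and /i/, so it voices to [d]. /hjokoatigedeissud/ → hjogoadigedeissud.
Rule 4 (degemination): /ss/ is a geminate; the first /s/ deletes. /hjogoadigedeissud/ → hjogoadigedeisud.
Rule 5 (final devoicing): /d/ is a voiced stop in word-final position, so it devoices to [t]. /hjogoadigedeisud/ → hjogoadigedeisut.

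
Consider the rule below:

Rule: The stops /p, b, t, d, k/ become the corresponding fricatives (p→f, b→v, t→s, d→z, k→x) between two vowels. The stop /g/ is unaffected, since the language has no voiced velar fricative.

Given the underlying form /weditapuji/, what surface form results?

wezisafuji

/d/ is a stop between vowels /e/ and /i/, so it spirantizes to the fricative [z].
/t/ is a stop between vowels /i/ and /a/, so it spirantizes to the fricative [s].
/p/ is a stop between vowels /a/ and /u/, so it spirantizes to the fricative [f].
Surface form: [wezisafuji].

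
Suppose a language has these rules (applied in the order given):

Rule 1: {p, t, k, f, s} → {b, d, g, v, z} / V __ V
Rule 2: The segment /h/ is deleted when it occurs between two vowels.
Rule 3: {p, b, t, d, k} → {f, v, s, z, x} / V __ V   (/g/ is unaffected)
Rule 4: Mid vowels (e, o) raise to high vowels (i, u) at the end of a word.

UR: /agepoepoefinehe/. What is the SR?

agevoevoevinei

Rule 1 (intervocalic voicing): /p/ is a voiceless obstruent between vowels /e/ and /o/, so it voices to [b]. /p/ is a voiceless obstruent between vowels /e/ and /o/, so it voices to [b]. /f/ is a voiceless obstruent between vowels /e/ and /i/, so it voices to [v]. /agepoepoefinehe/ → ageboeboevinehe.
Rule 2 (intervocalic h-deletion): /h/ occurs between vowels /e/ and /e/, so it deletes. /ageboeboevinehe/ → ageboeboevinee.
Rule 3 (intervocalic spirantization): /b/ is a stop between vowels /e/ and /o/, so it spirantizes to the fricative [v]. /b/ is a stop between vowels /e/ and /o/, so it spirantizes to the fricative [v]. /ageboeboevinee/ → agevoevoevinee.
Rule 4 (final vowel raising): /e/ is a mid vowel in word-final position, so it raises to [i]. /agevoevoevinee/ → agevoevoevinei.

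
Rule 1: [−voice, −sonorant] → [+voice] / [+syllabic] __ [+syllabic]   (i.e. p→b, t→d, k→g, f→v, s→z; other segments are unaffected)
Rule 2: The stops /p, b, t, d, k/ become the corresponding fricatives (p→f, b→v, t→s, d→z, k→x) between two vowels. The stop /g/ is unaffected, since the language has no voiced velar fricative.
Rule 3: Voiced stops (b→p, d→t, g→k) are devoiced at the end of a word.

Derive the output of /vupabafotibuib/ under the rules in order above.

vuvavavozivuip

Rule 1 (intervocalic voicing): /p/ is a voiceless obstruent between vowels /u/ and /a/, so it voices to [b]. /f/ is a voiceless obstruent between vowels /a/ and /o/, so it voices to [v]. /t/ is a voiceless obstruent between vowels /o/ and /i/, so it voices to [d]. /vupabafotibuib/ → vubabavodibuib.
Rule 2 (intervocalic spirantization): /b/ is a stop between vowels /u/ and /a/, so it spirantizes to the fricative [v]. /b/ is a stop between vowels /a/ and /a/, so it spirantizes to the fricative [v]. /d/ is a stop between vowels /o/ and /i/, so it spirantizes to the fricative [z]. /b/ is a stop between vowels /i/ and /u/, so it spirantizes to the fricative [v]. /vubabavodibuib/ → vuvavavozivuib.
Rule 3 (final devoicing): /b/ is a voiced stop in word-final position, so it devoices to [p]. /vuvavavozivuib/ → vuvavavozivuip.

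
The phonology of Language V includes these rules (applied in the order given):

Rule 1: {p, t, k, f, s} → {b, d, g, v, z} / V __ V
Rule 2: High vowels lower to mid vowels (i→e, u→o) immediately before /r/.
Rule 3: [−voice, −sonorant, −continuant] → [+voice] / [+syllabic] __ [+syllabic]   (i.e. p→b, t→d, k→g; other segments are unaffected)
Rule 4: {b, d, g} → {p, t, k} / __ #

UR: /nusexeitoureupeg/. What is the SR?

nuzexeidooreubek

Rule 1 (intervocalic voicing): /s/ is a voiceless obstruent between vowels /u/ and /e/, so it voices to [z]. /t/ is a voiceless obstruent between vowels /i/ and /o/, so it voices to [d]. /p/ is a voiceless obstruent between vowels /u/ and /e/, so it voices to [b]. /nusexeitoureupeg/ → nuzexeidoureubeg.
Rule 2 (pre-rhotic lowering): /u/ is a high vowel immediately before /r/, so it lowers to [o]. /nuzexeidoureubeg/ → nuzexeidooreubeg.
Rule 3 (intervocalic voicing): no segment meets the environment; /nuzexeidooreubeg/ is unchanged.
Rule 4 (final devoicing): /g/ is a voiced stop in word-final position, so it devoices to [k]. /nuzexeidooreubeg/ → nuzexeidooreubek.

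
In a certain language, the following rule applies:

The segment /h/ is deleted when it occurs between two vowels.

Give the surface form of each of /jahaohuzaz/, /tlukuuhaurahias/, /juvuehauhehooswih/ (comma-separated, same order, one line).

/jahaohuzaz/: /h/ occurs between vowels /a/ and /a/, so it deletes. /h/ occurs between vowels /o/ and /u/, so it deletes. → [jaaouzaz].
/tlukuuhaurahias/: /h/ occurs between vowels /u/ and /a/, so it deletes. /h/ occurs between vowels /a/ and /i/, so it deletes. → [tlukuuauraias].
/juvuehauhehooswih/: /h/ occurs between vowels /e/ and /a/, so it deletes. /h/ occurs between vowels /u/ and /e/, so it deletes. /h/ occurs between vowels /e/ and /o/, so it deletes. → [juvueaueooswih].

jaaouzaz, tlukuuauraias, juvueaueooswih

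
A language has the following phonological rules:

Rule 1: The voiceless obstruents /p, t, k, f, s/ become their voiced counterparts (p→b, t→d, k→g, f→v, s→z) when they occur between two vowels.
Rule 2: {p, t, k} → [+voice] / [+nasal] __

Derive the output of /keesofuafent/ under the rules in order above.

Rule 1 (intervocalic voicing): /s/ is a voiceless obstruent between vowels /e/ and /o/, so it voices to [z]. /f/ is a voiceless obstruent between vowels /o/ and /u/, so it voices to [v]. /f/ is a voiceless obstruent between vowels /a/ and /e/, so it voices to [v]. /keesofuafent/ → keezovuavent.
Rule 2 (post-nasal voicing): /t/ is a voiceless stop immediately after the nasal /n/, so it voices to [d]. /keezovuavent/ → keezovuavend.

keezovuavend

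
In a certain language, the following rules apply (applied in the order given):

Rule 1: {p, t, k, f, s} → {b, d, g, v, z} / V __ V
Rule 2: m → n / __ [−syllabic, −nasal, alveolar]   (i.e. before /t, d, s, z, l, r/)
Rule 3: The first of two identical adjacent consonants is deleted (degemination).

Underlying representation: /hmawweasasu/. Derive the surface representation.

Rule 1 (intervocalic voicing): /s/ is a voiceless obstruent between vowels /a/ and /a/, so it voices to [z]. /s/ is a voiceless obstruent between vowels /a/ and /u/, so it voices to [z]. /hmawweasasu/ → hmawweazazu.
Rule 2 (nasal place assimilation): no segment meets the environment; /hmawweazazu/ is unchanged.
Rule 3 (degemination): /ww/ is a geminate; the first /w/ deletes. /hmawweazazu/ → hmaweazazu.

hmaweazazu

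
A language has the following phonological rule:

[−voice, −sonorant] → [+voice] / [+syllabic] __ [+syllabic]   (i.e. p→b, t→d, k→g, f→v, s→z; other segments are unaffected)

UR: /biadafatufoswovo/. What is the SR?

biadavaduvoswovo

/f/ is a voiceless obstruent between vowels /a/ and /a/, so it voices to [v].
/t/ is a voiceless obstruent between vowels /a/ and /u/, so it voices to [d].
/f/ is a voiceless obstruent between vowels /u/ and /o/, so it voices to [v].
The other instance of /s/ does not occur in the required environment and remains unchanged.
Surface form: [biadavaduvoswovo].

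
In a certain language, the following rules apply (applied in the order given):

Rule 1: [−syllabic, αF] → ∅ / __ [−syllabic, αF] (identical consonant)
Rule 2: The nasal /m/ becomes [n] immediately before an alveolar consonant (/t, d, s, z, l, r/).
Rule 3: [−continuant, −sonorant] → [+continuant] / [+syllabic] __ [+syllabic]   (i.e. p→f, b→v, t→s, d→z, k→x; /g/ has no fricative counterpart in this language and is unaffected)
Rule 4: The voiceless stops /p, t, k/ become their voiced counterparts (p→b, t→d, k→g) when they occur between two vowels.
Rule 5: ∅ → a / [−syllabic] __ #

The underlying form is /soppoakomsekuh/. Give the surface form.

Rule 1 (degemination): /pp/ is a geminate; the first /p/ deletes. /soppoakomsekuh/ → sopoakomsekuh.
Rule 2 (nasal place assimilation): /m/ precedes the alveolar consonant /s/, so it assimilates in place to [n]. /sopoakomsekuh/ → sopoakonsekuh.
Rule 3 (intervocalic spirantization): /p/ is a stop between vowels /o/ and /o/, so it spirantizes to the fricative [f]. /k/ is a stop between vowels /a/ and /o/, so it spirantizes to the fricative [x]. /k/ is a stop between vowels /e/ and /u/, so it spirantizes to the fricative [x]. /sopoakonsekuh/ → sofoaxonsexuh.
Rule 4 (intervocalic voicing): no segment meets the environment; /sofoaxonsexuh/ is unchanged.
Rule 5 (final a-epenthesis): the form ends in the consonant /h/, so [a] is inserted word-finally. /sofoaxonsexuh/ → sofoaxonsexuha.

sofoaxonsexuha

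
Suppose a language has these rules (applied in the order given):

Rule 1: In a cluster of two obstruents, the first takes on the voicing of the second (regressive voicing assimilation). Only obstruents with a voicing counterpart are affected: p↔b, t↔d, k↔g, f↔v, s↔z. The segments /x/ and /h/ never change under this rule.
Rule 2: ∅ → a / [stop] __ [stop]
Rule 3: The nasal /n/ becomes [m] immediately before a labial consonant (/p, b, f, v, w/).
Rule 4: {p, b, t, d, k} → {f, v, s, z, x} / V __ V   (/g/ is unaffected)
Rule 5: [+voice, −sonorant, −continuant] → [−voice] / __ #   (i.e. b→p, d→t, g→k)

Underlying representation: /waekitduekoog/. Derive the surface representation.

waexizazuexook

Rule 1 (regressive voicing assimilation): /t/ precedes the voiced obstruent /d/, so it voices to [d] by assimilation. /waekitduekoog/ → waekidduekoog.
Rule 2 (stop-cluster a-epenthesis): /d/ and /d/ form a stop–stop cluster, so [a] is inserted between them. /waekidduekoog/ → waekidaduekoog.
Rule 3 (nasal place assimilation): no segment meets the environment; /waekidaduekoog/ is unchanged.
Rule 4 (intervocalic spirantization): /k/ is a stop between vowels /e/ and /i/, so it spirantizes to the fricative [x]. /d/ is a stop between vowels /i/ and /a/, so it spirantizes to the fricative [z]. /d/ is a stop between vowels /a/ and /u/, so it spirantizes to the fricative [z]. /k/ is a stop between vowels /e/ and /o/, so it spirantizes to the fricative [x]. /waekidaduekoog/ → waexizazuexoog.
Rule 5 (final devoicing): /g/ is a voiced stop in word-final position, so it devoices to [k]. /waexizazuexoog/ → waexizazuexook.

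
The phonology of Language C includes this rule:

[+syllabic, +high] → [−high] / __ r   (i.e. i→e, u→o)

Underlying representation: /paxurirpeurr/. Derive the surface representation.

paxorerpeorr

/u/ is a high vowel immediately before /r/, so it lowers to [o].
/i/ is a high vowel immediately before /r/, so it lowers to [e].
/u/ is a high vowel immediately before /r/, so it lowers to [o].
Surface form: [paxorerpeorr].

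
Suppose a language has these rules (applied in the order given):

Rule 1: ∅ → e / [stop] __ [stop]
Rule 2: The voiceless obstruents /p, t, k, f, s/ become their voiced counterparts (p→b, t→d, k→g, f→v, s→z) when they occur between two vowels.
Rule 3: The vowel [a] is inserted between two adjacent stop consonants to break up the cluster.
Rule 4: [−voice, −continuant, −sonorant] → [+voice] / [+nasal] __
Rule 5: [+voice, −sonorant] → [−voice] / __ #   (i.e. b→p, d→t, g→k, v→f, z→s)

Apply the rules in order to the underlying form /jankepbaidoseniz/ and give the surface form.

jangebebaidozenis

Rule 1 (stop-cluster e-epenthesis): /p/ and /b/ form a stop–stop cluster, so [e] is inserted between them. /jankepbaidoseniz/ → jankepebaidoseniz.
Rule 2 (intervocalic voicing): /p/ is a voiceless obstruent between vowels /e/ and /e/, so it voices to [b]. /s/ is a voiceless obstruent between vowels /o/ and /e/, so it voices to [z]. /jankepebaidoseniz/ → jankebebaidozeniz.
Rule 3 (stop-cluster a-epenthesis): no segment meets the environment; /jankebebaidozeniz/ is unchanged.
Rule 4 (post-nasal voicing): /k/ is a voiceless stop immediately after the nasal /n/, so it voices to [g]. /jankebebaidozeniz/ → jangebebaidozeniz.
Rule 5 (final devoicing): /z/ is a voiced obstruent in word-final position, so it devoices to [s]. /jangebebaidozeniz/ → jangebebaidozenis.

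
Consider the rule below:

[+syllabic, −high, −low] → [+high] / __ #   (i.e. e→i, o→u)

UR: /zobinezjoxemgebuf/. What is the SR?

No segment of /zobinezjoxemgebuf/ meets the structural description of the rule, so the form surfaces unchanged.

zobinezjoxemgebuf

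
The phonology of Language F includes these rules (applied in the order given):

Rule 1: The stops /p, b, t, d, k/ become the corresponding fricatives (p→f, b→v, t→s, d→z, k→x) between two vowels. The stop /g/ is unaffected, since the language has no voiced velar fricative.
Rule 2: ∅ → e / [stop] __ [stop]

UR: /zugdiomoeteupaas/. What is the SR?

zugediomoeseufaas

Rule 1 (intervocalic spirantization): /t/ is a stop between vowels /e/ and /e/, so it spirantizes to the fricative [s]. /p/ is a stop between vowels /u/ and /a/, so it spirantizes to the fricative [f]. /zugdiomoeteupaas/ → zugdiomoeseufaas.
Rule 2 (stop-cluster e-epenthesis): /g/ and /d/ form a stop–stop cluster, so [e] is inserted between them. /zugdiomoeseufaas/ → zugediomoeseufaas.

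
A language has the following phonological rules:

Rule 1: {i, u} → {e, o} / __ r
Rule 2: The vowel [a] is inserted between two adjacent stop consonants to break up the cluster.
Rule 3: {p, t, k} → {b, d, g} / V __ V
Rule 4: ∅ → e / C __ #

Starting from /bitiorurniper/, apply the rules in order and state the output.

bidiorornibere

Rule 1 (pre-rhotic lowering): /u/ is a high vowel immediately before /r/, so it lowers to [o]. /bitiorurniper/ → bitiororniper.
Rule 2 (stop-cluster a-epenthesis): no segment meets the environment; /bitiororniper/ is unchanged.
Rule 3 (intervocalic voicing): /t/ is a voiceless stop between vowels /i/ and /i/, so it voices to [d]. /p/ is a voiceless stop between vowels /i/ and /e/, so it voices to [b]. /bitiororniper/ → bidiororniber.
Rule 4 (final e-epenthesis): the form ends in the consonant /r/, so [e] is inserted word-finally. /bidiororniber/ → bidiorornibere.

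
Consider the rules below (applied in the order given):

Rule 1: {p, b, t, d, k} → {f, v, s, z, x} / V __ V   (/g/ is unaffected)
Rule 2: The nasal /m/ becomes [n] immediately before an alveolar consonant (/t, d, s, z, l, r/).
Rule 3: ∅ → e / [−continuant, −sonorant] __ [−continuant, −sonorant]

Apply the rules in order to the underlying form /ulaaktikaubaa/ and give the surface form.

Rule 1 (intervocalic spirantization): /k/ is a stop between vowels /i/ and /a/, so it spirantizes to the fricative [x]. /b/ is a stop between vowels /u/ and /a/, so it spirantizes to the fricative [v]. /ulaaktikaubaa/ → ulaaktixauvaa.
Rule 2 (nasal place assimilation): no segment meets the environment; /ulaaktixauvaa/ is unchanged.
Rule 3 (stop-cluster e-epenthesis): /k/ and /t/ form a stop–stop cluster, so [e] is inserted between them. /ulaaktixauvaa/ → ulaaketixauvaa.

ulaaketixauvaa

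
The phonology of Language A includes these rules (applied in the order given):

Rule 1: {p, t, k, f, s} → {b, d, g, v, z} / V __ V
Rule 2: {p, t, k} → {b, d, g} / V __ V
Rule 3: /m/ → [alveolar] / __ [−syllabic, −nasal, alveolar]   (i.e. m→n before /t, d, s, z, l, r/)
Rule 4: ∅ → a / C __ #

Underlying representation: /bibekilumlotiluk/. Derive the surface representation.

Rule 1 (intervocalic voicing): /k/ is a voiceless obstruent between vowels /e/ and /i/, so it voices to [g]. /t/ is a voiceless obstruent between vowels /o/ and /i/, so it voices to [d]. /bibekilumlotiluk/ → bibegilumlodiluk.
Rule 2 (intervocalic voicing): no segment meets the environment; /bibegilumlodiluk/ is unchanged.
Rule 3 (nasal place assimilation): /m/ precedes the alveolar consonant /l/, so it assimilates in place to [n]. /bibegilumlodiluk/ → bibegilunlodiluk.
Rule 4 (final a-epenthesis): the form ends in the consonant /k/, so [a] is inserted word-finally. /bibegilunlodiluk/ → bibegilunlodiluka.

bibegilunlodiluka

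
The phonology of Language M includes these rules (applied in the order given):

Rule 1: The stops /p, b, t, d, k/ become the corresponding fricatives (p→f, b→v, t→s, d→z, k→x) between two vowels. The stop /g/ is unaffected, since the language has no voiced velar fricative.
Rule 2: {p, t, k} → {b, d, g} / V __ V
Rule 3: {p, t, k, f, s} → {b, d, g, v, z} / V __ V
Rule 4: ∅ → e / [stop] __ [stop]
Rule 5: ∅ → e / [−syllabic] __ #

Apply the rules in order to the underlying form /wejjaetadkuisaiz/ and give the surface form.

Rule 1 (intervocalic spirantization): /t/ is a stop between vowels /e/ and /a/, so it spirantizes to the fricative [s]. /wejjaetadkuisaiz/ → wejjaesadkuisaiz.
Rule 2 (intervocalic voicing): no segment meets the environment; /wejjaesadkuisaiz/ is unchanged.
Rule 3 (intervocalic voicing): /s/ is a voiceless obstruent between vowels /e/ and /a/, so it voices to [z]. /s/ is a voiceless obstruent between vowels /i/ and /a/, so it voices to [z]. /wejjaesadkuisaiz/ → wejjaezadkuizaiz.
Rule 4 (stop-cluster e-epenthesis): /d/ and /k/ form a stop–stop cluster, so [e] is inserted between them. /wejjaezadkuizaiz/ → wejjaezadekuizaiz.
Rule 5 (final e-epenthesis): the form ends in the consonant /z/, so [e] is inserted word-finally. /wejjaezadekuizaiz/ → wejjaezadekuizaize.

wejjaezadekuizaize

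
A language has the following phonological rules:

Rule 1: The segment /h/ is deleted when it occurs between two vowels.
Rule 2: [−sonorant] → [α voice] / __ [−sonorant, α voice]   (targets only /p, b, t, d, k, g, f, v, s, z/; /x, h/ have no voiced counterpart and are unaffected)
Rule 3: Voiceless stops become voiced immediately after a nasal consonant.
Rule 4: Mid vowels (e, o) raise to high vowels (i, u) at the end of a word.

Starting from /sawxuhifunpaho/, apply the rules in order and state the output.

sawxuifunbau

Rule 1 (intervocalic h-deletion): /h/ occurs between vowels /u/ and /i/, so it deletes. /h/ occurs between vowels /a/ and /o/, so it deletes. /sawxuhifunpaho/ → sawxuifunpao.
Rule 2 (regressive voicing assimilation): no segment meets the environment; /sawxuifunpao/ is unchanged.
Rule 3 (post-nasal voicing): /p/ is a voiceless stop immediately after the nasal /n/, so it voices to [b]. /sawxuifunpao/ → sawxuifunbao.
Rule 4 (final vowel raising): /o/ is a mid vowel in word-final position, so it raises to [u]. /sawxuifunbao/ → sawxuifunbau.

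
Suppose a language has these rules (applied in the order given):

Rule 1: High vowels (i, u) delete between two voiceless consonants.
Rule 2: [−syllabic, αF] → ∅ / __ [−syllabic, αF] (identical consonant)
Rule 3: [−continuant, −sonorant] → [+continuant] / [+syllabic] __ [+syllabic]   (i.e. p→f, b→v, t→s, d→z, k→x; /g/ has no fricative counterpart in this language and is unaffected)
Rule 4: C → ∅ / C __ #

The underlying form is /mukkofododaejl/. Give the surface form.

muxofozozaej

Rule 1 (high vowel syncope): no segment meets the environment; /mukkofododaejl/ is unchanged.
Rule 2 (degemination): /kk/ is a geminate; the first /k/ deletes. /mukkofododaejl/ → mukofododaejl.
Rule 3 (intervocalic spirantization): /k/ is a stop between vowels /u/ and /o/, so it spirantizes to the fricative [x]. /d/ is a stop between vowels /o/ and /o/, so it spirantizes to the fricative [z]. /d/ is a stop between vowels /o/ and /a/, so it spirantizes to the fricative [z]. /mukofododaejl/ → muxofozozaejl.
Rule 4 (final cluster simplification): /l/ is the second consonant of a word-final cluster /jl/, so it deletes. /muxofozozaejl/ → muxofozozaej.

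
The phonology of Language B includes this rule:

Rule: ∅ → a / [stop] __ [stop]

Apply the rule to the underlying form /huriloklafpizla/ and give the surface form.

No segment of /huriloklafpizla/ meets the structural description of the rule, so the form surfaces unchanged.

huriloklafpizla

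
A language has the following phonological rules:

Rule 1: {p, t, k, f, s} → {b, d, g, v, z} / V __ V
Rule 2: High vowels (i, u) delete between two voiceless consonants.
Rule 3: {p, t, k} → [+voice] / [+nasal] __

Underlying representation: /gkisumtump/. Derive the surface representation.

gkizumdumb

Rule 1 (intervocalic voicing): /s/ is a voiceless obstruent between vowels /i/ and /u/, so it voices to [z]. /gkisumtump/ → gkizumtump.
Rule 2 (high vowel syncope): no segment meets the environment; /gkizumtump/ is unchanged.
Rule 3 (post-nasal voicing): /t/ is a voiceless stop immediately after the nasal /m/, so it voices to [d]. /p/ is a voiceless stop immediately after the nasal /m/, so it voices to [b]. /gkizumtump/ → gkizumdumb.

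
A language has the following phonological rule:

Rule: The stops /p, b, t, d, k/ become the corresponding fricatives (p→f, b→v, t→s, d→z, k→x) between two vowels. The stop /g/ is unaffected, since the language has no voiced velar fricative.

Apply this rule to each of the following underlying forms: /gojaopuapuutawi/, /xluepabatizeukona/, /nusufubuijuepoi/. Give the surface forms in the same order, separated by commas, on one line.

gojaofuafuusawi, xluefavasizeuxona, nusufuvuijuefoi

/gojaopuapuutawi/: /p/ is a stop between vowels /o/ and /u/, so it spirantizes to the fricative [f]. /p/ is a stop between vowels /a/ and /u/, so it spirantizes to the fricative [f]. /t/ is a stop between vowels /u/ and /a/, so it spirantizes to the fricative [s]. → [gojaofuafuusawi].
/xluepabatizeukona/: /p/ is a stop between vowels /e/ and /a/, so it spirantizes to the fricative [f]. /b/ is a stop between vowels /a/ and /a/, so it spirantizes to the fricative [v]. /t/ is a stop between vowels /a/ and /i/, so it spirantizes to the fricative [s]. /k/ is a stop between vowels /u/ and /o/, so it spirantizes to the fricative [x]. → [xluefavasizeuxona].
/nusufubuijuepoi/: /b/ is a stop between vowels /u/ and /u/, so it spirantizes to the fricative [v]. /p/ is a stop between vowels /e/ and /o/, so it spirantizes to the fricative [f]. → [nusufuvuijuefoi].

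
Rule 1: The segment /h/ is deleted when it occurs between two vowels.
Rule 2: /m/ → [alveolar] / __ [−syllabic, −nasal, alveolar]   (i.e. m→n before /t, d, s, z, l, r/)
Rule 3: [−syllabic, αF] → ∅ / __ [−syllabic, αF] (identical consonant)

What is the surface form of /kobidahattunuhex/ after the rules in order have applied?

kobidaatunuex

Rule 1 (intervocalic h-deletion): /h/ occurs between vowels /a/ and /a/, so it deletes. /h/ occurs between vowels /u/ and /e/, so it deletes. /kobidahattunuhex/ → kobidaattunuex.
Rule 2 (nasal place assimilation): no segment meets the environment; /kobidaattunuex/ is unchanged.
Rule 3 (degemination): /tt/ is a geminate; the first /t/ deletes. /kobidaattunuex/ → kobidaatunuex.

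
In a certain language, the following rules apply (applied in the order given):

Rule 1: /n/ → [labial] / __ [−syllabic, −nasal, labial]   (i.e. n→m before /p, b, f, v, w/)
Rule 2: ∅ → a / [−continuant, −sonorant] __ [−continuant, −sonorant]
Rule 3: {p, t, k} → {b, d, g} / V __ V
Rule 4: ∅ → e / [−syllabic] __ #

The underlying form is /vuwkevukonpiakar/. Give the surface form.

Rule 1 (nasal place assimilation): /n/ precedes the labial consonant /p/, so it assimilates in place to [m]. /vuwkevukonpiakar/ → vuwkevukompiakar.
Rule 2 (stop-cluster a-epenthesis): no segment meets the environment; /vuwkevukompiakar/ is unchanged.
Rule 3 (intervocalic voicing): /k/ is a voiceless stop between vowels /u/ and /o/, so it voices to [g]. /k/ is a voiceless stop between vowels /a/ and /a/, so it voices to [g]. /vuwkevukompiakar/ → vuwkevugompiagar.
Rule 4 (final e-epenthesis): the form ends in the consonant /r/, so [e] is inserted word-finally. /vuwkevugompiagar/ → vuwkevugompiagare.

vuwkevugompiagare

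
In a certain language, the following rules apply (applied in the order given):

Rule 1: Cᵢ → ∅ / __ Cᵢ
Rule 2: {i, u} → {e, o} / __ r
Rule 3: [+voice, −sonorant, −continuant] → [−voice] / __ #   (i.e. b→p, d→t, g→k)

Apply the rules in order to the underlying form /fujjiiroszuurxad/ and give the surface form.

Rule 1 (degemination): /jj/ is a geminate; the first /j/ deletes. /fujjiiroszuurxad/ → fujiiroszuurxad.
Rule 2 (pre-rhotic lowering): /i/ is a high vowel immediately before /r/, so it lowers to [e]. /u/ is a high vowel immediately before /r/, so it lowers to [o]. /fujiiroszuurxad/ → fujieroszuorxad.
Rule 3 (final devoicing): /d/ is a voiced stop in word-final position, so it devoices to [t]. /fujieroszuorxad/ → fujieroszuorxat.

fujieroszuorxat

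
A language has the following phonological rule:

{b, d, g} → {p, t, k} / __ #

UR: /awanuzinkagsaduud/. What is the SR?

/d/ is a voiced stop in word-final position, so it devoices to [t].
The other instances of /g/, /d/ do not occur in the required environment and remain unchanged.
Surface form: [awanuzinkagsaduut].

awanuzinkagsaduut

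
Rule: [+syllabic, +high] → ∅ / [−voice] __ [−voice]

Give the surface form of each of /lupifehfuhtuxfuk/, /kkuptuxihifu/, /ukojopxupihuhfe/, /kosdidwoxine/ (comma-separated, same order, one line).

/lupifehfuhtuxfuk/: /i/ is a high vowel flanked by voiceless consonants /p/ and /f/, so it deletes. /u/ is a high vowel flanked by voiceless consonants /f/ and /h/, so it deletes. /u/ is a high vowel flanked by voiceless consonants /t/ and /x/, so it deletes. /u/ is a high vowel flanked by voiceless consonants /f/ and /k/, so it deletes. → [lupfehfhtxfk].
/kkuptuxihifu/: /u/ is a high vowel flanked by voiceless consonants /k/ and /p/, so it deletes. /u/ is a high vowel flanked by voiceless consonants /t/ and /x/, so it deletes. /i/ is a high vowel flanked by voiceless consonants /x/ and /h/, so it deletes. /i/ is a high vowel flanked by voiceless consonants /h/ and /f/, so it deletes. → [kkptxhfu].
/ukojopxupihuhfe/: /u/ is a high vowel flanked by voiceless consonants /x/ and /p/, so it deletes. /i/ is a high vowel flanked by voiceless consonants /p/ and /h/, so it deletes. /u/ is a high vowel flanked by voiceless consonants /h/ and /h/, so it deletes. → [ukojopxphhfe].
/kosdidwoxine/: the rule's environment is not met; surfaces unchanged as [kosdidwoxine].

lupfehfhtxfk, kkptxhfu, ukojopxphhfe, kosdidwoxine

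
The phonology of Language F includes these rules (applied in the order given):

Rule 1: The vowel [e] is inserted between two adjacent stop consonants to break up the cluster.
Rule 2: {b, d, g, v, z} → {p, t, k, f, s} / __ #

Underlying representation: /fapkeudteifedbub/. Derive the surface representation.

Rule 1 (stop-cluster e-epenthesis): /p/ and /k/ form a stop–stop cluster, so [e] is inserted between them. /d/ and /t/ form a stop–stop cluster, so [e] is inserted between them. /d/ and /b/ form a stop–stop cluster, so [e] is inserted between them. /fapkeudteifedbub/ → fapekeudeteifedebub.
Rule 2 (final devoicing): /b/ is a voiced obstruent in word-final position, so it devoices to [p]. /fapekeudeteifedebub/ → fapekeudeteifedebup.

fapekeudeteifedebup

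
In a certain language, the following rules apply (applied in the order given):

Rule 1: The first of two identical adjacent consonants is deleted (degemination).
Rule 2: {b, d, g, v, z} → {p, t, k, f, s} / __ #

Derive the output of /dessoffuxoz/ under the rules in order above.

Rule 1 (degemination): /ss/ is a geminate; the first /s/ deletes. /ff/ is a geminate; the first /f/ deletes. /dessoffuxoz/ → desofuxoz.
Rule 2 (final devoicing): /z/ is a voiced obstruent in word-final position, so it devoices to [s]. /desofuxoz/ → desofuxos.

desofuxos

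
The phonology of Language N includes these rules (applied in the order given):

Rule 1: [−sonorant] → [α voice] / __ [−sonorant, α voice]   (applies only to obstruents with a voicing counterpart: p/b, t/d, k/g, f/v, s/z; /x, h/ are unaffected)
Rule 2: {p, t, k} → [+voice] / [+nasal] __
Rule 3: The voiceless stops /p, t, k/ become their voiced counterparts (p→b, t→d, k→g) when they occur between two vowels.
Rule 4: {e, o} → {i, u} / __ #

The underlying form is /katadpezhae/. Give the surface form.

kadatpeshai

Rule 1 (regressive voicing assimilation): /d/ precedes the voiceless obstruent /p/, so it devoices to [t] by assimilation. /z/ precedes the voiceless obstruent /h/, so it devoices to [s] by assimilation. /katadpezhae/ → katatpeshae.
Rule 2 (post-nasal voicing): no segment meets the environment; /katatpeshae/ is unchanged.
Rule 3 (intervocalic voicing): /t/ is a voiceless stop between vowels /a/ and /a/, so it voices to [d]. /katatpeshae/ → kadatpeshae.
Rule 4 (final vowel raising): /e/ is a mid vowel in word-final position, so it raises to [i]. /kadatpeshae/ → kadatpeshai.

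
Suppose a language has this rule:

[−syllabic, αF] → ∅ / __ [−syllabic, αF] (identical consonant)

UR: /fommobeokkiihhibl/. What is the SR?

fomobeokiihibl

/mm/ is a geminate; the first /m/ deletes.
/kk/ is a geminate; the first /k/ deletes.
/hh/ is a geminate; the first /h/ deletes.
Surface form: [fomobeokiihibl].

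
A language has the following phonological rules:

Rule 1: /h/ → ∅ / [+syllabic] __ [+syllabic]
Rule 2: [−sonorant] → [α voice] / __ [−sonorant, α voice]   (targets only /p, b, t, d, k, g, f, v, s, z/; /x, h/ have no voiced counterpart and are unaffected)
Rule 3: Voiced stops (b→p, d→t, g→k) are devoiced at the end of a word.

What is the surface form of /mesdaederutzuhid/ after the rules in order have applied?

mezdaederudzuit

Rule 1 (intervocalic h-deletion): /h/ occurs between vowels /u/ and /i/, so it deletes. /mesdaederutzuhid/ → mesdaederutzuid.
Rule 2 (regressive voicing assimilation): /s/ precedes the voiced obstruent /d/, so it voices to [z] by assimilation. /t/ precedes the voiced obstruent /z/, so it voices to [d] by assimilation. /mesdaederutzuid/ → mezdaederudzuid.
Rule 3 (final devoicing): /d/ is a voiced stop in word-final position, so it devoices to [t]. /mezdaederudzuid/ → mezdaederudzuit.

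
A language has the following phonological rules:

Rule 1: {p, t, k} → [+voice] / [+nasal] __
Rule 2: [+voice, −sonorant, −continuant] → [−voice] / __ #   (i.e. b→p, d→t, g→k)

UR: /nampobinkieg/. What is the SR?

nambobingiek

Rule 1 (post-nasal voicing): /p/ is a voiceless stop immediately after the nasal /m/, so it voices to [b]. /k/ is a voiceless stop immediately after the nasal /n/, so it voices to [g]. /nampobinkieg/ → nambobingieg.
Rule 2 (final devoicing): /g/ is a voiced stop in word-final position, so it devoices to [k]. /nambobingieg/ → nambobingiek.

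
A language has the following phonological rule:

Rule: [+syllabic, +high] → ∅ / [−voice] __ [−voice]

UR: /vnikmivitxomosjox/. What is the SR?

No segment of /vnikmivitxomosjox/ meets the structural description of the rule, so the form surfaces unchanged.

vnikmivitxomosjox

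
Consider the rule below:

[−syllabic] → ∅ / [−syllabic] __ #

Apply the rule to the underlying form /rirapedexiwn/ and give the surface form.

/n/ is the second consonant of a word-final cluster /wn/, so it deletes.
The other instances of /r/, /p/, /d/, /x/, /w/ do not occur in the required environment and remain unchanged.
Surface form: [rirapedexiw].

rirapedexiw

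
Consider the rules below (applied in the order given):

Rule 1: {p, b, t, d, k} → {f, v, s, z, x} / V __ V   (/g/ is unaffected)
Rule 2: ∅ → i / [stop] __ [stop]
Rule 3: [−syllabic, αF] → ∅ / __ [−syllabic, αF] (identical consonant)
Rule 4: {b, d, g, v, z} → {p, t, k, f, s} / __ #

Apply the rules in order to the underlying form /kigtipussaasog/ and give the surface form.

Rule 1 (intervocalic spirantization): /p/ is a stop between vowels /i/ and /u/, so it spirantizes to the fricative [f]. /kigtipussaasog/ → kigtifussaasog.
Rule 2 (stop-cluster i-epenthesis): /g/ and /t/ form a stop–stop cluster, so [i] is inserted between them. /kigtifussaasog/ → kigitifussaasog.
Rule 3 (degemination): /ss/ is a geminate; the first /s/ deletes. /kigitifussaasog/ → kigitifusaasog.
Rule 4 (final devoicing): /g/ is a voiced obstruent in word-final position, so it devoices to [k]. /kigitifusaasog/ → kigitifusaasok.

kigitifusaasok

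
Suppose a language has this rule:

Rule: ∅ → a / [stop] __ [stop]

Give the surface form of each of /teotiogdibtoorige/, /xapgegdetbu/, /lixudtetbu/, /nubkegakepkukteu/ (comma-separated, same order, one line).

/teotiogdibtoorige/: /g/ and /d/ form a stop–stop cluster, so [a] is inserted between them. /b/ and /t/ form a stop–stop cluster, so [a] is inserted between them. → [teotiogadibatoorige].
/xapgegdetbu/: /p/ and /g/ form a stop–stop cluster, so [a] is inserted between them. /g/ and /d/ form a stop–stop cluster, so [a] is inserted between them. /t/ and /b/ form a stop–stop cluster, so [a] is inserted between them. → [xapagegadetabu].
/lixudtetbu/: /d/ and /t/ form a stop–stop cluster, so [a] is inserted between them. /t/ and /b/ form a stop–stop cluster, so [a] is inserted between them. → [lixudatetabu].
/nubkegakepkukteu/: /b/ and /k/ form a stop–stop cluster, so [a] is inserted between them. /p/ and /k/ form a stop–stop cluster, so [a] is inserted between them. /k/ and /t/ form a stop–stop cluster, so [a] is inserted between them. → [nubakegakepakukateu].

teotiogadibatoorige, xapagegadetabu, lixudatetabu, nubakegakepakukateu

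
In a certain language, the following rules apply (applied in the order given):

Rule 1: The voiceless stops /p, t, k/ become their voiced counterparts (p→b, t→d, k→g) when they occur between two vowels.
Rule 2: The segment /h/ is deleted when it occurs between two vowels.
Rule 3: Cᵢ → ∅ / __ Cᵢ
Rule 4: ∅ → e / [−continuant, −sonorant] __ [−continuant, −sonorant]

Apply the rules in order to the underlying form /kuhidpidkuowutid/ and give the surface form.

Rule 1 (intervocalic voicing): /t/ is a voiceless stop between vowels /u/ and /i/, so it voices to [d]. /kuhidpidkuowutid/ → kuhidpidkuowudid.
Rule 2 (intervocalic h-deletion): /h/ occurs between vowels /u/ and /i/, so it deletes. /kuhidpidkuowudid/ → kuidpidkuowudid.
Rule 3 (degemination): no segment meets the environment; /kuidpidkuowudid/ is unchanged.
Rule 4 (stop-cluster e-epenthesis): /d/ and /p/ form a stop–stop cluster, so [e] is inserted between them. /d/ and /k/ form a stop–stop cluster, so [e] is inserted between them. /kuidpidkuowudid/ → kuidepidekuowudid.

kuidepidekuowudid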